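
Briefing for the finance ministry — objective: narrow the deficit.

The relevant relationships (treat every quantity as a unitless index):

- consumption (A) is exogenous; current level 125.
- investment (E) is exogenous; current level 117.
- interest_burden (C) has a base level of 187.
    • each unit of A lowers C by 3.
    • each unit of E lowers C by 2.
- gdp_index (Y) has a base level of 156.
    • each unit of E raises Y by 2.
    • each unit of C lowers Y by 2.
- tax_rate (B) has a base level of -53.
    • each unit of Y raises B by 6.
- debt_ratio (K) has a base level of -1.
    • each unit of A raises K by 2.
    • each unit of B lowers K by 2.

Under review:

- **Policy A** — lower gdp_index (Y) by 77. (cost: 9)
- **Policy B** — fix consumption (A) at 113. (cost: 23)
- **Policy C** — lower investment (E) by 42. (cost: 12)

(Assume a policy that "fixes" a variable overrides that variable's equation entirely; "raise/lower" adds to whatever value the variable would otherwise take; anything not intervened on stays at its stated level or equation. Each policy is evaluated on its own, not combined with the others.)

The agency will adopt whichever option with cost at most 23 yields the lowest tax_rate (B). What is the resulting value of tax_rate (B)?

Policy A (Y − 77):
  A = 125
  E = 117
  C = 187 − 3·125 − 2·117 = -422
  Y = 156 + 2·117 − 2·(-422) (−77 from intervention) = 1157
  B = -53 + 6·1157 = 6889
Policy B (A := 113):
  A = 113
  E = 117
  C = 187 − 3·113 − 2·117 = -386
  Y = 156 + 2·117 − 2·(-386) = 1162
  B = -53 + 6·1162 = 6919
Policy C (E − 42):
  A = 125
  E = 117 − 42 = 75
  C = 187 − 3·125 − 2·75 = -338
  Y = 156 + 2·75 − 2·(-338) = 982
  B = -53 + 6·982 = 5839
Comparing — Policy A: B=6889, Policy B: B=6919, Policy C: B=5839. Lowest is 5839 (Policy C).

5839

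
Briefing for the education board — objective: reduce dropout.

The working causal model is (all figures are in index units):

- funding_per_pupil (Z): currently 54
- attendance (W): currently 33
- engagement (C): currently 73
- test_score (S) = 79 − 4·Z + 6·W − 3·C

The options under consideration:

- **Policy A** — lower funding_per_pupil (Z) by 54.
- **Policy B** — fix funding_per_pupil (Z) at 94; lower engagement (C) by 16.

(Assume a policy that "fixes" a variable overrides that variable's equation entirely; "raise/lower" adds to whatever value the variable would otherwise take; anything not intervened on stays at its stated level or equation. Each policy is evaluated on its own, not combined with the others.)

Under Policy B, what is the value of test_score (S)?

Policy B (Z := 94, C − 16):
  Z = 94
  W = 33
  C = 73 − 16 = 57
  S = 79 − 4·94 + 6·33 − 3·57 = -270

-270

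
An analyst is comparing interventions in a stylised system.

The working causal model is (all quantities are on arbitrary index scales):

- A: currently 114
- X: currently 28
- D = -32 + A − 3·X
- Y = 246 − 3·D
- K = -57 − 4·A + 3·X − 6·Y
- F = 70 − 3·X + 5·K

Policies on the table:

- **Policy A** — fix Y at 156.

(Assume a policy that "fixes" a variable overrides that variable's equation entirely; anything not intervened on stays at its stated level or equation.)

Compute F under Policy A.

Policy A (Y := 156):
  A = 114
  X = 28
  D = -32 + 114 − 3·28 = -2
  Y = 156
  K = -57 − 4·114 + 3·28 − 6·156 = -1365
  F = 70 − 3·28 + 5·(-1365) = -6839

-6839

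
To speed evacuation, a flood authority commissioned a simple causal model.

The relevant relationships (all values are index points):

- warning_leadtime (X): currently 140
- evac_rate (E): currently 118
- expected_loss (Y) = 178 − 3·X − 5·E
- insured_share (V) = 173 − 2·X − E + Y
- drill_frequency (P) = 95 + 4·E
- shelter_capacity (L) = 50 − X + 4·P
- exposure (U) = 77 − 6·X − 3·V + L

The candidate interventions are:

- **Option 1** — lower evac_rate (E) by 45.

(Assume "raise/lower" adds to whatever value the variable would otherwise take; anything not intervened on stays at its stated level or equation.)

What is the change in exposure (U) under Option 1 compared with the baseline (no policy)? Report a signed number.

Baseline:
  X = 140
  E = 118
  Y = 178 − 3·140 − 5·118 = -832
  V = 173 − 2·140 − 118 + (-832) = -1057
  P = 95 + 4·118 = 567
  L = 50 − 140 + 4·567 = 2178
  U = 77 − 6·140 − 3·(-1057) + 2178 = 4586
Option 1 (E − 45):
  X = 140
  E = 118 − 45 = 73
  Y = 178 − 3·140 − 5·73 = -607
  V = 173 − 2·140 − 73 + (-607) = -787
  P = 95 + 4·73 = 387
  L = 50 − 140 + 4·387 = 1458
  U = 77 − 6·140 − 3·(-787) + 1458 = 3056
Change in U: 3056 − 4586 = -1530

-1530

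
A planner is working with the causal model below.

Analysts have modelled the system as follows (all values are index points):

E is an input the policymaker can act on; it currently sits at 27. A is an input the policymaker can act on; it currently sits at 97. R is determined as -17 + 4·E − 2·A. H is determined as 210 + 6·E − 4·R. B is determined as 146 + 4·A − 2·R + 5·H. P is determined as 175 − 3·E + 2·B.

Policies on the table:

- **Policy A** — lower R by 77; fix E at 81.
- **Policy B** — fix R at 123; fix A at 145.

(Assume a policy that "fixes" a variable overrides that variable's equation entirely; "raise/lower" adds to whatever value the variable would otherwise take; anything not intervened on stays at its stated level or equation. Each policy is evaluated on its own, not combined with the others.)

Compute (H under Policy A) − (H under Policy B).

Policy A (R − 77, E := 81):
  E = 81
  A = 97
  R = -17 + 4·81 − 2·97 (−77 from intervention) = 36
  H = 210 + 6·81 − 4·36 = 552
Policy B (R := 123, A := 145):
  E = 27
  A = 145
  R = 123
  H = 210 + 6·27 − 4·123 = -120
H: 552 − (-120) = 672

672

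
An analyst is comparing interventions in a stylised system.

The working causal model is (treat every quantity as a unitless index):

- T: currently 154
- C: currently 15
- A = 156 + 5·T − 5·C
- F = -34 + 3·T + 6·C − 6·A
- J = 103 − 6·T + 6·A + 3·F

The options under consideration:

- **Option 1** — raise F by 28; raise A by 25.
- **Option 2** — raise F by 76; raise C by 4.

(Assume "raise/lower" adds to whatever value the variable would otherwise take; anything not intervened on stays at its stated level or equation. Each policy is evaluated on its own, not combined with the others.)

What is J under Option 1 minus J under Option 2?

Option 1 (F + 28, A + 25):
  T = 154
  C = 15
  A = 156 + 5·154 − 5·15 (+25 from intervention) = 876
  F = -34 + 3·154 + 6·15 − 6·876 (+28 from intervention) = -4710
  J = 103 − 6·154 + 6·876 + 3·(-4710) = -9695
Option 2 (F + 76, C + 4):
  T = 154
  C = 15 + 4 = 19
  A = 156 + 5·154 − 5·19 = 831
  F = -34 + 3·154 + 6·19 − 6·831 (+76 from intervention) = -4368
  J = 103 − 6·154 + 6·831 + 3·(-4368) = -8939
J: -9695 − (-8939) = -756

-756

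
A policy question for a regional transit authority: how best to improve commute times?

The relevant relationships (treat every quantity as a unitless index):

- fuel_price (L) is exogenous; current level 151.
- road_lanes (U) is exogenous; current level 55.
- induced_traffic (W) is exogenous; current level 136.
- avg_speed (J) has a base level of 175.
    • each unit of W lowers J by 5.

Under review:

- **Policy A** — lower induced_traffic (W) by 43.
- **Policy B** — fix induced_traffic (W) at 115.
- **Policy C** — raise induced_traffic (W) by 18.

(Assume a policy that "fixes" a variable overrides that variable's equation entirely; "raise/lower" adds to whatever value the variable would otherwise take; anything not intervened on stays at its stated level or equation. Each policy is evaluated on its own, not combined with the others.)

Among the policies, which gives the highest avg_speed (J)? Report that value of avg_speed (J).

Policy A (W − 43):
  W = 136 − 43 = 93
  J = 175 − 5·93 = -290
Policy B (W := 115):
  W = 115
  J = 175 − 5·115 = -400
Policy C (W + 18):
  W = 136 + 18 = 154
  J = 175 − 5·154 = -595
Comparing — Policy A: J=-290, Policy B: J=-400, Policy C: J=-595. Highest is -290 (Policy A).

-290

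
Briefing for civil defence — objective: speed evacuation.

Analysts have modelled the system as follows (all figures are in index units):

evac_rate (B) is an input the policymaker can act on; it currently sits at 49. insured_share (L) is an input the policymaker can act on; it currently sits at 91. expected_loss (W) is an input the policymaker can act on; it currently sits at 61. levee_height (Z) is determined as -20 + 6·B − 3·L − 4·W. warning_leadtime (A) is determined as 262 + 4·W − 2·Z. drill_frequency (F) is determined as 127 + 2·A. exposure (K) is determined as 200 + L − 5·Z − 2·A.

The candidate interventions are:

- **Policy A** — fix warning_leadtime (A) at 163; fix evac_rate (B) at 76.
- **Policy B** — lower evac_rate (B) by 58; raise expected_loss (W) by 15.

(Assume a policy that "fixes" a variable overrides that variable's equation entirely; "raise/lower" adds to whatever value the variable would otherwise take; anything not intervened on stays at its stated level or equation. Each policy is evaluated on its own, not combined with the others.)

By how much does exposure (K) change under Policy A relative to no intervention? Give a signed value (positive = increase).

Baseline:
  B = 49
  L = 91
  W = 61
  Z = -20 + 6·49 − 3·91 − 4·61 = -243
  A = 262 + 4·61 − 2·(-243) = 992
  K = 200 + 91 − 5·(-243) − 2·992 = -478
Policy A (A := 163, B := 76):
  B = 76
  L = 91
  W = 61
  Z = -20 + 6·76 − 3·91 − 4·61 = -81
  A = 163
  K = 200 + 91 − 5·(-81) − 2·163 = 370
Change in K: 370 − (-478) = 848

848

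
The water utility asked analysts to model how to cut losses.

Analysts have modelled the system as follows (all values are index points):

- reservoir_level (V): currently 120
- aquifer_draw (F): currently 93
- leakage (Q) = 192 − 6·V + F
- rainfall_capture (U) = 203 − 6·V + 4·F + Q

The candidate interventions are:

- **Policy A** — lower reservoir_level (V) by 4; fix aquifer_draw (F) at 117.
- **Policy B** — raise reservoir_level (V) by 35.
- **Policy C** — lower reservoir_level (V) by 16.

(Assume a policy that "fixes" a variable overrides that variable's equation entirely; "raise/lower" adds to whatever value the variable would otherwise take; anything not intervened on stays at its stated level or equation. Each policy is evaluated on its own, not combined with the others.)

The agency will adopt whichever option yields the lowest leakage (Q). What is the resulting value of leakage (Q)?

-645

Policy A (V − 4, F := 117):
  V = 120 − 4 = 116
  F = 117
  Q = 192 − 6·116 + 117 = -387
Policy B (V + 35):
  V = 120 + 35 = 155
  F = 93
  Q = 192 − 6·155 + 93 = -645
Policy C (V − 16):
  V = 120 − 16 = 104
  F = 93
  Q = 192 − 6·104 + 93 = -339
Comparing — Policy A: Q=-387, Policy B: Q=-645, Policy C: Q=-339. Lowest is -645 (Policy B).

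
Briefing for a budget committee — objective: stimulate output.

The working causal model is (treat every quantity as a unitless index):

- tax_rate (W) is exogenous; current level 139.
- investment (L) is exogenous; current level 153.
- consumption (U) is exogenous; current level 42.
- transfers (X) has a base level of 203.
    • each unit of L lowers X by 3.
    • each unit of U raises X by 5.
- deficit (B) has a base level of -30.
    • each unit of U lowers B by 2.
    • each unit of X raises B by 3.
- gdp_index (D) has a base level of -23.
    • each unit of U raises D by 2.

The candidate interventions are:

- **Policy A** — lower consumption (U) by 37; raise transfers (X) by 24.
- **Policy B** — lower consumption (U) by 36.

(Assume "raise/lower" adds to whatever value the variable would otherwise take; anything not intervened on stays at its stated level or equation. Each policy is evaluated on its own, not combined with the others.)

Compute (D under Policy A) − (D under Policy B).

-2

Policy A (U − 37, X + 24):
  U = 42 − 37 = 5
  D = -23 + 2·5 = -13
Policy B (U − 36):
  U = 42 − 36 = 6
  D = -23 + 2·6 = -11
D: -13 − (-11) = -2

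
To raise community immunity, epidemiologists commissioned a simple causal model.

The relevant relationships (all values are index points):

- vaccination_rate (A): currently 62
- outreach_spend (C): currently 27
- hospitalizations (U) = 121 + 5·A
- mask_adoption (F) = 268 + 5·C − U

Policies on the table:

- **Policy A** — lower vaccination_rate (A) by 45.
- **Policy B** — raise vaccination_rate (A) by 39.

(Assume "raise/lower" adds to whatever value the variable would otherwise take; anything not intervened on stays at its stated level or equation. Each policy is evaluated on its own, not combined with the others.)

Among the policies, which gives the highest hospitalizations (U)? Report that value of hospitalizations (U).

626

Policy A (A − 45):
  A = 62 − 45 = 17
  U = 121 + 5·17 = 206
Policy B (A + 39):
  A = 62 + 39 = 101
  U = 121 + 5·101 = 626
Comparing — Policy A: U=206, Policy B: U=626. Highest is 626 (Policy B).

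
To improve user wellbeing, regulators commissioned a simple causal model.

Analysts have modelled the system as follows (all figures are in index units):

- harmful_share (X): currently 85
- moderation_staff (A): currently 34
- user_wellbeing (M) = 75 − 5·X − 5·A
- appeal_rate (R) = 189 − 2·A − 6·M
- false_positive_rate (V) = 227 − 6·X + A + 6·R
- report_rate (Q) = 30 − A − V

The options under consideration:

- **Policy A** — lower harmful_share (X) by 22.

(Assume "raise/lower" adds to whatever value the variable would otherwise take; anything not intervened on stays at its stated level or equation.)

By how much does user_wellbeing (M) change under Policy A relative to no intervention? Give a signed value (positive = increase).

110

Baseline:
  X = 85
  A = 34
  M = 75 − 5·85 − 5·34 = -520
Policy A (X − 22):
  X = 85 − 22 = 63
  A = 34
  M = 75 − 5·63 − 5·34 = -410
Change in M: -410 − (-520) = 110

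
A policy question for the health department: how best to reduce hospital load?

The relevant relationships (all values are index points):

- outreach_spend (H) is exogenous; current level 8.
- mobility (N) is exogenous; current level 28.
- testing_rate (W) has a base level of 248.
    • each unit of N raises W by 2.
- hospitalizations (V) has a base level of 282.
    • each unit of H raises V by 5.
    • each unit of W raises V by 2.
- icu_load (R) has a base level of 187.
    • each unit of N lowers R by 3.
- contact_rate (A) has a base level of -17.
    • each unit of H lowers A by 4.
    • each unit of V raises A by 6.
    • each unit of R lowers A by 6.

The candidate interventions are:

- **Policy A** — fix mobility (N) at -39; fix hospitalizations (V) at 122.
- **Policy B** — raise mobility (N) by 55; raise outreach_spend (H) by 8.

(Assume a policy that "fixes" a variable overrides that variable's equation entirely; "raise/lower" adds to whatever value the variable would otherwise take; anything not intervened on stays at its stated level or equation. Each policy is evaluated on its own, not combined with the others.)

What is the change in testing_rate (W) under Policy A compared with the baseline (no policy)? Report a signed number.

-134

Baseline:
  N = 28
  W = 248 + 2·28 = 304
Policy A (N := -39, V := 122):
  N = -39
  W = 248 + 2·(-39) = 170
Change in W: 170 − 304 = -134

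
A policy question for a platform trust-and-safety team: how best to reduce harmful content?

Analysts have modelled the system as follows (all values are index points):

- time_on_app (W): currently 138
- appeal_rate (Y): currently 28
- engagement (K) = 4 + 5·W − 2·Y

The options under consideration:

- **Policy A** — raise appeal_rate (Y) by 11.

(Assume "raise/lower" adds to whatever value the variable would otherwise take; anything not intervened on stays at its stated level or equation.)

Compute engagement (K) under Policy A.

Policy A (Y + 11):
  W = 138
  Y = 28 + 11 = 39
  K = 4 + 5·138 − 2·39 = 616

616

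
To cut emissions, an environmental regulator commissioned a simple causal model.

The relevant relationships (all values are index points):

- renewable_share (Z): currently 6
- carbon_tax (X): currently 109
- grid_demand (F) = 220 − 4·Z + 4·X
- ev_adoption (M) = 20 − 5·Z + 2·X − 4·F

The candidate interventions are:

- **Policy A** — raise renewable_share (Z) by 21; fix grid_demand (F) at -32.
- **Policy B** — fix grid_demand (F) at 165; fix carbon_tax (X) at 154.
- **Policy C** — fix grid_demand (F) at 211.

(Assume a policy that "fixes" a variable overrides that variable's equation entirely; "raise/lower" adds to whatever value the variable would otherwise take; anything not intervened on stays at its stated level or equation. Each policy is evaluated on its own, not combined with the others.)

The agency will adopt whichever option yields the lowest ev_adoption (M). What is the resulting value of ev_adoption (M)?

-636

Policy A (Z + 21, F := -32):
  Z = 6 + 21 = 27
  X = 109
  F = -32
  M = 20 − 5·27 + 2·109 − 4·(-32) = 231
Policy B (F := 165, X := 154):
  Z = 6
  X = 154
  F = 165
  M = 20 − 5·6 + 2·154 − 4·165 = -362
Policy C (F := 211):
  Z = 6
  X = 109
  F = 211
  M = 20 − 5·6 + 2·109 − 4·211 = -636
Comparing — Policy A: M=231, Policy B: M=-362, Policy C: M=-636. Lowest is -636 (Policy C).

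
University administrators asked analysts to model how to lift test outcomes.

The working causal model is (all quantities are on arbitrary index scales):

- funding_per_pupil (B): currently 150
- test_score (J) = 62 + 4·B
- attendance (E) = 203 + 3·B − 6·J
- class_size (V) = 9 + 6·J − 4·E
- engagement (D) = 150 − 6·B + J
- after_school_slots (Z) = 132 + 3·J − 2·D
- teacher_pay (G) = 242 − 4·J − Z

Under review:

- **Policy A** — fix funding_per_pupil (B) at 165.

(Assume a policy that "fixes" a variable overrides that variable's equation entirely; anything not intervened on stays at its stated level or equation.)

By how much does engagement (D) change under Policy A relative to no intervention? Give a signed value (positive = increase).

Baseline:
  B = 150
  J = 62 + 4·150 = 662
  D = 150 − 6·150 + 662 = -88
Policy A (B := 165):
  B = 165
  J = 62 + 4·165 = 722
  D = 150 − 6·165 + 722 = -118
Change in D: -118 − (-88) = -30

-30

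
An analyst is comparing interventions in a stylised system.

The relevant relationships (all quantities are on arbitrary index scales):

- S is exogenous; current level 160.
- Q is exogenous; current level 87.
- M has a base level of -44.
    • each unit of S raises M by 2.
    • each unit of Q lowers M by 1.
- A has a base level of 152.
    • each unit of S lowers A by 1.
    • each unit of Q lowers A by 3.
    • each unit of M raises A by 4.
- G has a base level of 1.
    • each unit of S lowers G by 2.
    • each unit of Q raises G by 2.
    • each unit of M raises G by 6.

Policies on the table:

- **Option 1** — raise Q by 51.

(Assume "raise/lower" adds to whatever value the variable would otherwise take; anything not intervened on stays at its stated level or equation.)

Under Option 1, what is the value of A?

Option 1 (Q + 51):
  S = 160
  Q = 87 + 51 = 138
  M = -44 + 2·160 − 138 = 138
  A = 152 − 160 − 3·138 + 4·138 = 130

130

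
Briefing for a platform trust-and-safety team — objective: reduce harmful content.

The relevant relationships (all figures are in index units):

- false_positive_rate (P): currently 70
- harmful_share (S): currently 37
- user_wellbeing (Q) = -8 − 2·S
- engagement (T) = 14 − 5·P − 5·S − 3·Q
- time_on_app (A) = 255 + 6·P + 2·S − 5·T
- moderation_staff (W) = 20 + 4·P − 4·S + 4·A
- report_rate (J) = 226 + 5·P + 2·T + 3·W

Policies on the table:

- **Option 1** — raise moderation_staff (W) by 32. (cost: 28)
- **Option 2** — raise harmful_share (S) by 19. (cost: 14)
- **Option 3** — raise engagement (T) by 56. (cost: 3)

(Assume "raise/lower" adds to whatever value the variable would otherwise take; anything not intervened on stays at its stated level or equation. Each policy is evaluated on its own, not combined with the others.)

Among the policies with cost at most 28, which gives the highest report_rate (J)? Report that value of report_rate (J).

Option 1 (W + 32):
  P = 70
  S = 37
  Q = -8 − 2·37 = -82
  T = 14 − 5·70 − 5·37 − 3·(-82) = -275
  A = 255 + 6·70 + 2·37 − 5·(-275) = 2124
  W = 20 + 4·70 − 4·37 + 4·2124 (+32 from intervention) = 8680
  J = 226 + 5·70 + 2·(-275) + 3·8680 = 26066
Option 2 (S + 19):
  P = 70
  S = 37 + 19 = 56
  Q = -8 − 2·56 = -120
  T = 14 − 5·70 − 5·56 − 3·(-120) = -256
  A = 255 + 6·70 + 2·56 − 5·(-256) = 2067
  W = 20 + 4·70 − 4·56 + 4·2067 = 8344
  J = 226 + 5·70 + 2·(-256) + 3·8344 = 25096
Option 3 (T + 56):
  P = 70
  S = 37
  Q = -8 − 2·37 = -82
  T = 14 − 5·70 − 5·37 − 3·(-82) (+56 from intervention) = -219
  A = 255 + 6·70 + 2·37 − 5·(-219) = 1844
  W = 20 + 4·70 − 4·37 + 4·1844 = 7528
  J = 226 + 5·70 + 2·(-219) + 3·7528 = 22722
Comparing — Option 1: J=26066, Option 2: J=25096, Option 3: J=22722. Highest is 26066 (Option 1).

26066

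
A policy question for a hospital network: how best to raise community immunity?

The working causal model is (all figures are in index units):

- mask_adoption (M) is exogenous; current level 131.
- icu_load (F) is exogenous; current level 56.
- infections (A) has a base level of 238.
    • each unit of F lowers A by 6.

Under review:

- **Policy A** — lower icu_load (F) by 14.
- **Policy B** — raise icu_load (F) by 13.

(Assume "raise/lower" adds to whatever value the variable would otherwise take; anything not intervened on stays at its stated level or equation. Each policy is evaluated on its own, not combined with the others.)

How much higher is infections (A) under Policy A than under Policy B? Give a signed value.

Policy A (F − 14):
  F = 56 − 14 = 42
  A = 238 − 6·42 = -14
Policy B (F + 13):
  F = 56 + 13 = 69
  A = 238 − 6·69 = -176
A: -14 − (-176) = 162

162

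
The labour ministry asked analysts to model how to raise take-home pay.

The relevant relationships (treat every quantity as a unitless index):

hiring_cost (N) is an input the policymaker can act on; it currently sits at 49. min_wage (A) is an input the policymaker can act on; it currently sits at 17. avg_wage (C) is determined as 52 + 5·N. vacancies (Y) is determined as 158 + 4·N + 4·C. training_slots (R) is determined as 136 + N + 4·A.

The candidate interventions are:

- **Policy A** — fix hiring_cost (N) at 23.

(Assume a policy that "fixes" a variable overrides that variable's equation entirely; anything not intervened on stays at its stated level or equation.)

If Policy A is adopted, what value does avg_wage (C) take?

Policy A (N := 23):
  N = 23
  C = 52 + 5·23 = 167

167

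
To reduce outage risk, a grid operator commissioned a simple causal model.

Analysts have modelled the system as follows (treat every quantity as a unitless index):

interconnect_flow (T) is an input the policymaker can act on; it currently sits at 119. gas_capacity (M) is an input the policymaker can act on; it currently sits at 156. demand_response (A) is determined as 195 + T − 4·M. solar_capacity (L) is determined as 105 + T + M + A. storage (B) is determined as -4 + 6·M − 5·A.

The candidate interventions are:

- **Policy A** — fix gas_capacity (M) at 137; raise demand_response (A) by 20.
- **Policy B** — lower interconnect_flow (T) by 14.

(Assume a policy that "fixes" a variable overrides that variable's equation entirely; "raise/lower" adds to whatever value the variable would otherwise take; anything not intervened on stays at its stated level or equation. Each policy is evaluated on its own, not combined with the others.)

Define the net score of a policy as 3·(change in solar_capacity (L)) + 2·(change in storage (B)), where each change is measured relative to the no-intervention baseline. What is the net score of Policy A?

-957

Baseline:
  T = 119
  M = 156
  A = 195 + 119 − 4·156 = -310
  L = 105 + 119 + 156 + (-310) = 70
  B = -4 + 6·156 − 5·(-310) = 2482
Policy A (M := 137, A + 20):
  T = 119
  M = 137
  A = 195 + 119 − 4·137 (+20 from intervention) = -214
  L = 105 + 119 + 137 + (-214) = 147
  B = -4 + 6·137 − 5·(-214) = 1888
ΔL = 147 − 70 = 77; ΔB = 1888 − 2482 = -594
Score = 3·77 + 2·(-594) = -957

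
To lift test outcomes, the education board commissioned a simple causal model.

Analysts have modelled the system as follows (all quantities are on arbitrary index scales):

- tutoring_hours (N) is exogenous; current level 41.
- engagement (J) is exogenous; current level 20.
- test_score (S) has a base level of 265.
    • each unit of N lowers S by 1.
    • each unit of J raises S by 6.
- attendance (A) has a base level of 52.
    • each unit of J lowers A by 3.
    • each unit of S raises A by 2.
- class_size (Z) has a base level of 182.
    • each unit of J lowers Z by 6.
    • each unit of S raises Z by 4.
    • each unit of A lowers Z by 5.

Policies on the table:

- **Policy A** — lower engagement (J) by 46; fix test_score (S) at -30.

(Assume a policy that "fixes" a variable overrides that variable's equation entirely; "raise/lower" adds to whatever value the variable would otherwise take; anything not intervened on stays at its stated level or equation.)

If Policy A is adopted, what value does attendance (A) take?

Policy A (J − 46, S := -30):
  N = 41
  J = 20 − 46 = -26
  S = -30
  A = 52 − 3·(-26) + 2·(-30) = 70

70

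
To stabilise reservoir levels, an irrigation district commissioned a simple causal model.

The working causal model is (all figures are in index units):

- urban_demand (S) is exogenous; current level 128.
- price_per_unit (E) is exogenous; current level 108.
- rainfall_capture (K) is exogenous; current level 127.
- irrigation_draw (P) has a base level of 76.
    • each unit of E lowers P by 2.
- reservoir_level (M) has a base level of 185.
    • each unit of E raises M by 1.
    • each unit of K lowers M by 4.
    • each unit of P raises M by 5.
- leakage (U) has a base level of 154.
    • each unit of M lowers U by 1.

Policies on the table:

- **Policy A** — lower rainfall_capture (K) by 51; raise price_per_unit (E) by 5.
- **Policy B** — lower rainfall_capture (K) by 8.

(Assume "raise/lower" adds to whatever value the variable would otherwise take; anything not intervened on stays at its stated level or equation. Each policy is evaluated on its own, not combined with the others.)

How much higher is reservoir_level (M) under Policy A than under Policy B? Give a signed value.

127

Policy A (K − 51, E + 5):
  E = 108 + 5 = 113
  K = 127 − 51 = 76
  P = 76 − 2·113 = -150
  M = 185 + 113 − 4·76 + 5·(-150) = -756
Policy B (K − 8):
  E = 108
  K = 127 − 8 = 119
  P = 76 − 2·108 = -140
  M = 185 + 108 − 4·119 + 5·(-140) = -883
M: -756 − (-883) = 127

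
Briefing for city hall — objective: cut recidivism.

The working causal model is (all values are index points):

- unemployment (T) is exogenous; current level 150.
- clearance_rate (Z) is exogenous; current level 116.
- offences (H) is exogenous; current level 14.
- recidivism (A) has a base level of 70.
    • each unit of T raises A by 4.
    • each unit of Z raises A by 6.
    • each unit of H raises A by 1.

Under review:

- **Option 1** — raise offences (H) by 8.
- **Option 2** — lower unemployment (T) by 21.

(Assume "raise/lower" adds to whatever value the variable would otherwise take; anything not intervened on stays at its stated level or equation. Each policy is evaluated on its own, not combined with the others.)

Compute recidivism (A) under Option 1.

1388

Option 1 (H + 8):
  T = 150
  Z = 116
  H = 14 + 8 = 22
  A = 70 + 4·150 + 6·116 + 22 = 1388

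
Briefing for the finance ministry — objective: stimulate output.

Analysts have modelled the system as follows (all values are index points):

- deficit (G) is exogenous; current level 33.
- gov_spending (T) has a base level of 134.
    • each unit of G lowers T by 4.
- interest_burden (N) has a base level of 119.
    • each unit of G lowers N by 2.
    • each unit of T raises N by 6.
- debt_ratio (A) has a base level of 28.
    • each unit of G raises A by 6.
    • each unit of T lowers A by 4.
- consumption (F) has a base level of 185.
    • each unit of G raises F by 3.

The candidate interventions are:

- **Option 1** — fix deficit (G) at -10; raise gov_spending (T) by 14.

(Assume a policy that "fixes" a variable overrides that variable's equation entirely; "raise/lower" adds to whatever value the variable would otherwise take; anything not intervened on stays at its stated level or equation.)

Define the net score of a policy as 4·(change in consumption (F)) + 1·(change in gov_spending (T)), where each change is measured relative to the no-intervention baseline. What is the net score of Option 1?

Baseline:
  G = 33
  T = 134 − 4·33 = 2
  F = 185 + 3·33 = 284
Option 1 (G := -10, T + 14):
  G = -10
  T = 134 − 4·(-10) (+14 from intervention) = 188
  F = 185 + 3·(-10) = 155
ΔF = 155 − 284 = -129; ΔT = 188 − 2 = 186
Score = 4·(-129) + 1·186 = -330

-330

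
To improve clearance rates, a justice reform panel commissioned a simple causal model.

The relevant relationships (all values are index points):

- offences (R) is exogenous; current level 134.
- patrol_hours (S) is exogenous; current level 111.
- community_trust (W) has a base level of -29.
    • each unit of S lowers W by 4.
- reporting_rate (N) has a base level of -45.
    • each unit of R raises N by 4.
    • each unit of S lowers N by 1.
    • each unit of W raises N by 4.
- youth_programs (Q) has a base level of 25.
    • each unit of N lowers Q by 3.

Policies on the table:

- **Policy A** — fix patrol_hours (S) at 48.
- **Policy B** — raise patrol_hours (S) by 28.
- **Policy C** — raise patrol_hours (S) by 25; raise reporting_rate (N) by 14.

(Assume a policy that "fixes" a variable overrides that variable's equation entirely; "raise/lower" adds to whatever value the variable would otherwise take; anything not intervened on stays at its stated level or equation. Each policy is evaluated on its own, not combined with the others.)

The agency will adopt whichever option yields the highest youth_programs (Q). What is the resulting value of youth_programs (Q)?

Policy A (S := 48):
  R = 134
  S = 48
  W = -29 − 4·48 = -221
  N = -45 + 4·134 − 48 + 4·(-221) = -441
  Q = 25 − 3·(-441) = 1348
Policy B (S + 28):
  R = 134
  S = 111 + 28 = 139
  W = -29 − 4·139 = -585
  N = -45 + 4·134 − 139 + 4·(-585) = -1988
  Q = 25 − 3·(-1988) = 5989
Policy C (S + 25, N + 14):
  R = 134
  S = 111 + 25 = 136
  W = -29 − 4·136 = -573
  N = -45 + 4·134 − 136 + 4·(-573) (+14 from intervention) = -1923
  Q = 25 − 3·(-1923) = 5794
Comparing — Policy A: Q=1348, Policy B: Q=5989, Policy C: Q=5794. Highest is 5989 (Policy B).

5989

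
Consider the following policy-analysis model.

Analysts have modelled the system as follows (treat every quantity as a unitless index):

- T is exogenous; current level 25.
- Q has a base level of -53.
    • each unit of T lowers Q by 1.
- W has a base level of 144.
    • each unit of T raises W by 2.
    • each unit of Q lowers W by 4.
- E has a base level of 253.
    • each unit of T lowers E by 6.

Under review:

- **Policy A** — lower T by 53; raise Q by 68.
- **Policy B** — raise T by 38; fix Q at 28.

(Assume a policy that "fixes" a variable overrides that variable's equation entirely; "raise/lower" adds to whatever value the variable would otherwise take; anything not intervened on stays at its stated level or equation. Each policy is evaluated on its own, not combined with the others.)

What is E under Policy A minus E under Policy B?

Policy A (T − 53, Q + 68):
  T = 25 − 53 = -28
  E = 253 − 6·(-28) = 421
Policy B (T + 38, Q := 28):
  T = 25 + 38 = 63
  E = 253 − 6·63 = -125
E: 421 − (-125) = 546

546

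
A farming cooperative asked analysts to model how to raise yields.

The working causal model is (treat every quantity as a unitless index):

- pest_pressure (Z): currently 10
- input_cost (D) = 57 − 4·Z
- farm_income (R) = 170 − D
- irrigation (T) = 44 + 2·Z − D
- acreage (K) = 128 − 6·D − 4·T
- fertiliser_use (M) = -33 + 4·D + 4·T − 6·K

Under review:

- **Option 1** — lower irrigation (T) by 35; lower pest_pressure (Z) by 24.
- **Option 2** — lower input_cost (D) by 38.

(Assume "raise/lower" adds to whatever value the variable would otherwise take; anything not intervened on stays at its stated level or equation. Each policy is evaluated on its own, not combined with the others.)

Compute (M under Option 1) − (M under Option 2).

-716

Option 1 (T − 35, Z − 24):
  Z = 10 − 24 = -14
  D = 57 − 4·(-14) = 113
  T = 44 + 2·(-14) − 113 (−35 from intervention) = -132
  K = 128 − 6·113 − 4·(-132) = -22
  M = -33 + 4·113 + 4·(-132) − 6·(-22) = 23
Option 2 (D − 38):
  Z = 10
  D = 57 − 4·10 (−38 from intervention) = -21
  T = 44 + 2·10 − (-21) = 85
  K = 128 − 6·(-21) − 4·85 = -86
  M = -33 + 4·(-21) + 4·85 − 6·(-86) = 739
M: 23 − 739 = -716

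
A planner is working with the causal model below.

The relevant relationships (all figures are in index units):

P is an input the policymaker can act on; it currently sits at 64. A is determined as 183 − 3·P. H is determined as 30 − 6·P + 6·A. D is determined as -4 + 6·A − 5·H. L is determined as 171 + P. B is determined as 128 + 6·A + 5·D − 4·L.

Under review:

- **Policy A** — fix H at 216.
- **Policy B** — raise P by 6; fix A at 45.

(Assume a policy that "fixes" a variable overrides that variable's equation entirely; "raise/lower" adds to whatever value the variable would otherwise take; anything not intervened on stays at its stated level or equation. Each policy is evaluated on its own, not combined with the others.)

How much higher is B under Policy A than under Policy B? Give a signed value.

-10320

Policy A (H := 216):
  P = 64
  A = 183 − 3·64 = -9
  H = 216
  D = -4 + 6·(-9) − 5·216 = -1138
  L = 171 + 64 = 235
  B = 128 + 6·(-9) + 5·(-1138) − 4·235 = -6556
Policy B (P + 6, A := 45):
  P = 64 + 6 = 70
  A = 45
  H = 30 − 6·70 + 6·45 = -120
  D = -4 + 6·45 − 5·(-120) = 866
  L = 171 + 70 = 241
  B = 128 + 6·45 + 5·866 − 4·241 = 3764
B: -6556 − 3764 = -10320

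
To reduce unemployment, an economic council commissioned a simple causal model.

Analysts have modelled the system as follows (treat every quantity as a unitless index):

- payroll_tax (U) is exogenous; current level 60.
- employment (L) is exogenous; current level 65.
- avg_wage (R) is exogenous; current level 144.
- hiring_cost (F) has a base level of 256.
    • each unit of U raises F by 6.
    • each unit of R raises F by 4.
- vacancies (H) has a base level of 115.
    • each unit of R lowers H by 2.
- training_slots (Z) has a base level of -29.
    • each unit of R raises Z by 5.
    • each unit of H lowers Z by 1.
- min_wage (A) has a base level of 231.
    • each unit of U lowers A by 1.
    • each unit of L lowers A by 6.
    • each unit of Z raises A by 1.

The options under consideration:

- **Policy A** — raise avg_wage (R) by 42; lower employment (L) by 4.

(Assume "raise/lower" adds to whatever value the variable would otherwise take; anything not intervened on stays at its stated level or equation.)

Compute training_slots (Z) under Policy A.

Policy A (R + 42, L − 4):
  R = 144 + 42 = 186
  H = 115 − 2·186 = -257
  Z = -29 + 5·186 − (-257) = 1158

1158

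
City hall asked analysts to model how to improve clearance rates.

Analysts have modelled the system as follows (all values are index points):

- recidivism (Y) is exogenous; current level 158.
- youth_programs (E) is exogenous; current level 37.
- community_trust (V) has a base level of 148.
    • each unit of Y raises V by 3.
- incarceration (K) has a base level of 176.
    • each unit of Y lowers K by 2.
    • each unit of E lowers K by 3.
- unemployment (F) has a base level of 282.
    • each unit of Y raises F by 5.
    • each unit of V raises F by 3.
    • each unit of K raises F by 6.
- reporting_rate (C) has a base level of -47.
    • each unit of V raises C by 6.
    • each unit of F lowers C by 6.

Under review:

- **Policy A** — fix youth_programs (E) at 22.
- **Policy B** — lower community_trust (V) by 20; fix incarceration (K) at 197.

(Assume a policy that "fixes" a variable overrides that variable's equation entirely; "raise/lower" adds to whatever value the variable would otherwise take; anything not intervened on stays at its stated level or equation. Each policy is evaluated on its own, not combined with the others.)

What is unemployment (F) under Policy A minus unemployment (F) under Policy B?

-2358

Policy A (E := 22):
  Y = 158
  E = 22
  V = 148 + 3·158 = 622
  K = 176 − 2·158 − 3·22 = -206
  F = 282 + 5·158 + 3·622 + 6·(-206) = 1702
Policy B (V − 20, K := 197):
  Y = 158
  E = 37
  V = 148 + 3·158 (−20 from intervention) = 602
  K = 197
  F = 282 + 5·158 + 3·602 + 6·197 = 4060
F: 1702 − 4060 = -2358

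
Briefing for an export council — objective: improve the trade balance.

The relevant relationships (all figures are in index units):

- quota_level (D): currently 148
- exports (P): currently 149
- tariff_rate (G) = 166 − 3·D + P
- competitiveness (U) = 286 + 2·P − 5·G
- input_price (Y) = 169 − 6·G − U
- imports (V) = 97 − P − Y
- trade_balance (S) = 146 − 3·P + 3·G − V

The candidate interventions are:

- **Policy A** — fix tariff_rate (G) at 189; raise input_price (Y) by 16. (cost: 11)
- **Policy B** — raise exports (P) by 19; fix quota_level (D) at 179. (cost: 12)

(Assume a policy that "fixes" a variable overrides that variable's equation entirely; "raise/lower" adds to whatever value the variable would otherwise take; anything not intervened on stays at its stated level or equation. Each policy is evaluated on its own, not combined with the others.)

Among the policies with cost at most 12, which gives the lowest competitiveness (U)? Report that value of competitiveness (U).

Policy A (G := 189, Y + 16):
  D = 148
  P = 149
  G = 189
  U = 286 + 2·149 − 5·189 = -361
Policy B (P + 19, D := 179):
  D = 179
  P = 149 + 19 = 168
  G = 166 − 3·179 + 168 = -203
  U = 286 + 2·168 − 5·(-203) = 1637
Comparing — Policy A: U=-361, Policy B: U=1637. Lowest is -361 (Policy A).

-361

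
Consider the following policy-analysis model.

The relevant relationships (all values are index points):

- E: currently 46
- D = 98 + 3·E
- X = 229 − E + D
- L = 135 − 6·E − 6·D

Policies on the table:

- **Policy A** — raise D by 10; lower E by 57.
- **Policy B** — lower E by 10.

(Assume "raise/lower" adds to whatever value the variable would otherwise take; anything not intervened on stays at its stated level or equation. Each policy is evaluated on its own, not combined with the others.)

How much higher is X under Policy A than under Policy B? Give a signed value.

-84

Policy A (D + 10, E − 57):
  E = 46 − 57 = -11
  D = 98 + 3·(-11) (+10 from intervention) = 75
  X = 229 − (-11) + 75 = 315
Policy B (E − 10):
  E = 46 − 10 = 36
  D = 98 + 3·36 = 206
  X = 229 − 36 + 206 = 399
X: 315 − 399 = -84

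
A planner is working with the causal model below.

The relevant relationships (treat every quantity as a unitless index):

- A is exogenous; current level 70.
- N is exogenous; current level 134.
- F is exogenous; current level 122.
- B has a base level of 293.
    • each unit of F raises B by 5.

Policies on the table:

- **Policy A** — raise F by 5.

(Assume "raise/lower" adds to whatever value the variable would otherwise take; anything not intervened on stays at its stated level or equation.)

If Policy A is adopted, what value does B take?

Policy A (F + 5):
  F = 122 + 5 = 127
  B = 293 + 5·127 = 928

928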